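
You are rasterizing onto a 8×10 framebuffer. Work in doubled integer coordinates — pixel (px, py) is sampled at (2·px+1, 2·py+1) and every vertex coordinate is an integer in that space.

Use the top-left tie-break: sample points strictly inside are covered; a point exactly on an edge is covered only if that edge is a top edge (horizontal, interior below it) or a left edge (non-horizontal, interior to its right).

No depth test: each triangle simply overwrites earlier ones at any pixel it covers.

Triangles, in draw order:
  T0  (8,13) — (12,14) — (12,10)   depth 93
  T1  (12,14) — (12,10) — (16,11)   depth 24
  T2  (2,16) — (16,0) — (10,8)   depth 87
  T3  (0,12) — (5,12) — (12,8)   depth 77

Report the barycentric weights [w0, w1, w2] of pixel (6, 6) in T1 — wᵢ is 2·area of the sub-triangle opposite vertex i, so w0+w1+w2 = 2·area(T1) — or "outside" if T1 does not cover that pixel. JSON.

T0:
  2·area = 16  (B↔C swapped to make it positive)
  edge (8, 13)→(12, 10): d=(4,-3) top-left  bias=+0
  edge (12, 10)→(12, 14): d=(0,4) right/bottom  bias=-1
  edge (12, 14)→(8, 13): d=(-4,-1) top-left  bias=+0
    (5,5)@(11, 11): e=[1,4,11] → X
    (6,5)@(13, 11): e=[7,-4,13] → .
    (4,6)@(9, 13): e=[3,12,1] → X
    (6,6)@(13, 13): e=[15,-4,5] → .
    (4,7)@(9, 15): e=[11,12,-7] → .
    (5,7)@(11, 15): e=[17,4,-5] → .
  covered (3 px):
    . . . . . . . .
    . . . . . . . .
    . . . . . . . .
    . . . . . . . .
    . . . . . . . .
    . . . . . X . .
    . . . . X X . .
    . . . . . . . .
    . . . . . . . .
    . . . . . . . .
T1:
  2·area = 16
  edge (12, 14)→(12, 10): d=(0,-4) top-left  bias=+0
  edge (12, 10)→(16, 11): d=(4,1) right/bottom  bias=-1
  edge (16, 11)→(12, 14): d=(-4,3) right/bottom  bias=-1
    (6,5)@(13, 11): e=[4,3,9] → X
    (7,5)@(15, 11): e=[12,1,3] → X
    (6,6)@(13, 13): e=[4,11,1] → X
    (7,6)@(15, 13): e=[12,9,-5] → .
    (6,7)@(13, 15): e=[4,19,-7] → .
  covered (3 px):
    . . . . . . . .
    . . . . . . . .
    . . . . . . . .
    . . . . . . . .
    . . . . . . . .
    . . . . . . X X
    . . . . . . X .
    . . . . . . . .
    . . . . . . . .
    . . . . . . . .
T2:
  2·area = 16
  edge (2, 16)→(16, 0): d=(14,-16) top-left  bias=+0
  edge (16, 0)→(10, 8): d=(-6,8) right/bottom  bias=-1
  edge (10, 8)→(2, 16): d=(-8,8) right/bottom  bias=-1
    (7,1)@(15, 3): e=[26,-10,0] → .  [on edge]
    (6,2)@(13, 5): e=[22,-6,0] → .  [on edge]
    (5,3)@(11, 7): e=[18,-2,0] → .  [on edge]
    (4,4)@(9, 9): e=[14,2,0] → .  [on edge]
    (3,5)@(7, 11): e=[10,6,0] → .  [on edge]
    (2,6)@(5, 13): e=[6,10,0] → .  [on edge]
    (1,7)@(3, 15): e=[2,14,0] → .  [on edge]
    (0,8)@(1, 17): e=[-2,18,0] → .  [on edge]
  covered (0 px):
    . . . . . . . .
    . . . . . . . .
    . . . . . . . .
    . . . . . . . .
    . . . . . . . .
    . . . . . . . .
    . . . . . . . .
    . . . . . . . .
    . . . . . . . .
    . . . . . . . .
T3:
  2·area = 20  (B↔C swapped to make it positive)
  edge (0, 12)→(12, 8): d=(12,-4) top-left  bias=+0
  edge (12, 8)→(5, 12): d=(-7,4) right/bottom  bias=-1
  edge (5, 12)→(0, 12): d=(-5,0) right/bottom  bias=-1
    (7,3)@(15, 7): e=[0,-5,25] → .  [on edge]
    (4,4)@(9, 9): e=[0,5,15] → X  [on edge]
    (5,4)@(11, 9): e=[8,-3,15] → .
    (1,5)@(3, 11): e=[0,15,5] → X  [on edge]
    (2,5)@(5, 11): e=[8,7,5] → X
    (3,5)@(7, 11): e=[16,-1,5] → .
    (4,5)@(9, 11): e=[24,-9,5] → .
    (1,6)@(3, 13): e=[24,1,-5] → .
    (2,6)@(5, 13): e=[32,-7,-5] → .
  covered (3 px):
    . . . . . . . .
    . . . . . . . .
    . . . . . . . .
    . . . . . . . .
    . . . . X . . .
    . X X . . . . .
    . . . . . . . .
    . . . . . . . .
    . . . . . . . .
    . . . . . . . .

Result: [11,1,4]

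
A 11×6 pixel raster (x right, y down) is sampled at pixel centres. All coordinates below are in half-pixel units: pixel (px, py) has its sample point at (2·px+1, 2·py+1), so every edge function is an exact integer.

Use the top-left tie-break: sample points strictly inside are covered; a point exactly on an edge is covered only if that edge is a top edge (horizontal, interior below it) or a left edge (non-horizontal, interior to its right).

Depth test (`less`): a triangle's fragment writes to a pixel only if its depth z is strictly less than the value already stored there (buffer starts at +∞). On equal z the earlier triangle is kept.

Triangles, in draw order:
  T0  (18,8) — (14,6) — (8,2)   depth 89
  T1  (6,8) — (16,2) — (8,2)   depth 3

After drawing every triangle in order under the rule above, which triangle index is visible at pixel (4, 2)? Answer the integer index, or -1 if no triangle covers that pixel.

T0:
  2·area = 4
  edge (18, 8)→(14, 6): d=(-4,-2) top-left  bias=+0
  edge (14, 6)→(8, 2): d=(-6,-4) top-left  bias=+0
  edge (8, 2)→(18, 8): d=(10,6) right/bottom  bias=-1
    (6,2)@(13, 5): e=[2,2,0] → .  [on edge]
  covered (0 px):
    . . . . . . . . . . .
    . . . . . . . . . . .
    . . . . . . . . . . .
    . . . . . . . . . . .
    . . . . . . . . . . .
    . . . . . . . . . . .
T1:
  2·area = 48  (B↔C swapped to make it positive)
  edge (6, 8)→(8, 2): d=(2,-6) top-left  bias=+0
  edge (8, 2)→(16, 2): d=(8,0) top-left  bias=+0
  edge (16, 2)→(6, 8): d=(-10,6) right/bottom  bias=-1
    (4,1)@(9, 3): e=[8,8,32] → X
    (5,1)@(11, 3): e=[20,8,20] → X
    (6,1)@(13, 3): e=[32,8,8] → X
    (7,1)@(15, 3): e=[44,8,-4] → .
    (3,2)@(7, 5): e=[0,24,24] → X  [on edge]
    (5,2)@(11, 5): e=[24,24,0] → .  [on edge]
    (6,2)@(13, 5): e=[36,24,-12] → .
    (3,3)@(7, 7): e=[4,40,4] → X
    (4,3)@(9, 7): e=[16,40,-8] → .
    (3,4)@(7, 9): e=[8,56,-16] → .
    (0,5)@(1, 11): e=[-24,72,0] → .  [on edge]
    (2,5)@(5, 11): e=[0,72,-24] → .  [on edge]
  covered (6 px):
    . . . . . . . . . . .
    . . . . X X X . . . .
    . . . X X . . . . . .
    . . . X . . . . . . .
    . . . . . . . . . . .
    . . . . . . . . . . .

Z-buffer (winner per pixel, '.' = empty):
  . . . . . . . . . . .
  . . . . 1 1 1 . . . .
  . . . 1 1 . . . . . .
  . . . 1 . . . . . . .
  . . . . . . . . . . .
  . . . . . . . . . . .

Answer: 1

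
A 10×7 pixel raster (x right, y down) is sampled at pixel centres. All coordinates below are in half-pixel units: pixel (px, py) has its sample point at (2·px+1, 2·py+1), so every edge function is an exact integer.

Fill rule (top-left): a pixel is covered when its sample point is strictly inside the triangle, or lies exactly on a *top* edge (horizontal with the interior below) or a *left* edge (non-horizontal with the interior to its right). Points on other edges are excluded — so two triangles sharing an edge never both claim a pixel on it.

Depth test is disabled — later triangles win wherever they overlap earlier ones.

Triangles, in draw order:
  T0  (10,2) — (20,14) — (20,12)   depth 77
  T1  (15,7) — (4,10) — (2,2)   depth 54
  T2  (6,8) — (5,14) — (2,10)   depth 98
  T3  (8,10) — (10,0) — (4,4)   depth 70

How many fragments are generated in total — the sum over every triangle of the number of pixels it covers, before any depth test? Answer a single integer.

T0:
  2·area = 20  (B↔C swapped to make it positive)
  edge (10, 2)→(20, 12): d=(10,10) right/bottom  bias=-1
  edge (20, 12)→(20, 14): d=(0,2) right/bottom  bias=-1
  edge (20, 14)→(10, 2): d=(-10,-12) top-left  bias=+0
    (4,0)@(9, 1): e=[0,22,-2] → ·  [on edge]
    (5,1)@(11, 3): e=[0,18,2] → ·  [on edge]
    (6,2)@(13, 5): e=[0,14,6] → ·  [on edge]
    (7,3)@(15, 7): e=[0,10,10] → ·  [on edge]
    (8,4)@(17, 9): e=[0,6,14] → ·  [on edge]
    (9,5)@(19, 11): e=[0,2,18] → ·  [on edge]
  covered (0 px):
    · · · · · · · · · ·
    · · · · · · · · · ·
    · · · · · · · · · ·
    · · · · · · · · · ·
    · · · · · · · · · ·
    · · · · · · · · · ·
    · · · · · · · · · ·
T1:
  2·area = 94
  edge (15, 7)→(4, 10): d=(-11,3) right/bottom  bias=-1
  edge (4, 10)→(2, 2): d=(-2,-8) top-left  bias=+0
  edge (2, 2)→(15, 7): d=(13,5) right/bottom  bias=-1
    (1,1)@(3, 3): e=[80,6,8] → █
    (2,1)@(5, 3): e=[74,22,-2] → ·
    (1,2)@(3, 5): e=[58,2,34] → █
    (2,2)@(5, 5): e=[52,18,24] → █
    (3,2)@(7, 5): e=[46,34,14] → █
    (4,2)@(9, 5): e=[40,50,4] → █
    (5,2)@(11, 5): e=[34,66,-6] → ·
    (1,3)@(3, 7): e=[36,-2,60] → ·
    (2,3)@(5, 7): e=[30,14,50] → █
    (5,3)@(11, 7): e=[12,62,20] → █
    (6,3)@(13, 7): e=[6,78,10] → █
    (7,3)@(15, 7): e=[0,94,0] → ·  [on edge]
  covered (12 px):
    · · · · · · · · · ·
    · █ · · · · · · · ·
    · █ █ █ █ · · · · ·
    · · █ █ █ █ █ · · ·
    · · █ █ · · · · · ·
    · · · · · · · · · ·
    · · · · · · · · · ·
T2:
  2·area = 22
  edge (6, 8)→(5, 14): d=(-1,6) right/bottom  bias=-1
  edge (5, 14)→(2, 10): d=(-3,-4) top-left  bias=+0
  edge (2, 10)→(6, 8): d=(4,-2) top-left  bias=+0
    (2,4)@(5, 9): e=[5,15,2] → █
    (3,4)@(7, 9): e=[-7,23,6] → ·
    (1,5)@(3, 11): e=[15,1,6] → █
    (3,5)@(7, 11): e=[-9,17,14] → ·
    (1,6)@(3, 13): e=[13,-5,14] → ·
    (2,6)@(5, 13): e=[1,3,18] → █
    (3,6)@(7, 13): e=[-11,11,22] → ·
  covered (4 px):
    · · · · · · · · · ·
    · · · · · · · · · ·
    · · · · · · · · · ·
    · · · · · · · · · ·
    · · █ · · · · · · ·
    · █ █ · · · · · · ·
    · · █ · · · · · · ·
T3:
  2·area = 52  (B↔C swapped to make it positive)
  edge (8, 10)→(4, 4): d=(-4,-6) top-left  bias=+0
  edge (4, 4)→(10, 0): d=(6,-4) top-left  bias=+0
  edge (10, 0)→(8, 10): d=(-2,10) right/bottom  bias=-1
    (4,0)@(9, 1): e=[42,2,8] → █
    (5,0)@(11, 1): e=[54,10,-12] → ·
    (3,1)@(7, 3): e=[22,6,24] → █
    (5,1)@(11, 3): e=[46,22,-16] → ·
    (2,2)@(5, 5): e=[2,10,40] → █
    (4,2)@(9, 5): e=[26,26,0] → ·  [on edge]
    (2,3)@(5, 7): e=[-6,22,36] → ·
    (3,3)@(7, 7): e=[6,30,16] → █
    (4,3)@(9, 7): e=[18,38,-4] → ·
    (3,4)@(7, 9): e=[-2,42,12] → ·
  covered (6 px):
    · · · · █ · · · · ·
    · · · █ █ · · · · ·
    · · █ █ · · · · · ·
    · · · █ · · · · · ·
    · · · · · · · · · ·
    · · · · · · · · · ·
    · · · · · · · · · ·

Answer: 22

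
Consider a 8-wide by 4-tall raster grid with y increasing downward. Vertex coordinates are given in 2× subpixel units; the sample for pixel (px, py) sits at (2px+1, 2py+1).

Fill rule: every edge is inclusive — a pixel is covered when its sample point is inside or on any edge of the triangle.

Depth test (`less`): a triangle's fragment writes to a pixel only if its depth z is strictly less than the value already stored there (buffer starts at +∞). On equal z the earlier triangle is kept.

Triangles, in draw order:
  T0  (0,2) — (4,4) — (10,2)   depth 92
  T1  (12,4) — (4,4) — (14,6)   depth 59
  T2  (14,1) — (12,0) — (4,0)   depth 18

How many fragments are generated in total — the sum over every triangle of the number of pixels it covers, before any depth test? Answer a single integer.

T0:
  2·area = 20  (B↔C swapped to make it positive)
  edge (0, 2)→(10, 2): d=(10,0) inclusive
  edge (10, 2)→(4, 4): d=(-6,2) inclusive
  edge (4, 4)→(0, 2): d=(-4,-2) inclusive
    (6,0)@(13, 1): e=[-10,0,30] → ·  [on edge]
    (1,1)@(3, 3): e=[10,8,2] → █
    (2,1)@(5, 3): e=[10,4,6] → █
    (3,1)@(7, 3): e=[10,0,10] → █  [on edge]
    (4,1)@(9, 3): e=[10,-4,14] → ·
    (0,2)@(1, 5): e=[30,0,-10] → ·  [on edge]
    (1,2)@(3, 5): e=[30,-4,-6] → ·
    (2,2)@(5, 5): e=[30,-8,-2] → ·
    (3,2)@(7, 5): e=[30,-12,2] → ·
  covered (3 px):
    · · · · · · · ·
    · █ █ █ · · · ·
    · · · · · · · ·
    · · · · · · · ·
T1:
  2·area = 16  (B↔C swapped to make it positive)
  edge (12, 4)→(14, 6): d=(2,2) inclusive
  edge (14, 6)→(4, 4): d=(-10,-2) inclusive
  edge (4, 4)→(12, 4): d=(8,0) inclusive
    (4,0)@(9, 1): e=[0,40,-24] → ·  [on edge]
    (5,1)@(11, 3): e=[0,24,-8] → ·  [on edge]
    (4,2)@(9, 5): e=[8,0,8] → █  [on edge]
    (5,2)@(11, 5): e=[4,4,8] → █
    (6,2)@(13, 5): e=[0,8,8] → █  [on edge]
    (7,2)@(15, 5): e=[-4,12,8] → ·
    (4,3)@(9, 7): e=[12,-20,24] → ·
    (5,3)@(11, 7): e=[8,-16,24] → ·
    (6,3)@(13, 7): e=[4,-12,24] → ·
    (7,3)@(15, 7): e=[0,-8,24] → ·  [on edge]
  covered (3 px):
    · · · · · · · ·
    · · · · · · · ·
    · · · · █ █ █ ·
    · · · · · · · ·
T2:
  2·area = 8  (B↔C swapped to make it positive)
  edge (14, 1)→(4, 0): d=(-10,-1) inclusive
  edge (4, 0)→(12, 0): d=(8,0) inclusive
  edge (12, 0)→(14, 1): d=(2,1) inclusive
  covered (0 px):
    · · · · · · · ·
    · · · · · · · ·
    · · · · · · · ·
    · · · · · · · ·

Final: 6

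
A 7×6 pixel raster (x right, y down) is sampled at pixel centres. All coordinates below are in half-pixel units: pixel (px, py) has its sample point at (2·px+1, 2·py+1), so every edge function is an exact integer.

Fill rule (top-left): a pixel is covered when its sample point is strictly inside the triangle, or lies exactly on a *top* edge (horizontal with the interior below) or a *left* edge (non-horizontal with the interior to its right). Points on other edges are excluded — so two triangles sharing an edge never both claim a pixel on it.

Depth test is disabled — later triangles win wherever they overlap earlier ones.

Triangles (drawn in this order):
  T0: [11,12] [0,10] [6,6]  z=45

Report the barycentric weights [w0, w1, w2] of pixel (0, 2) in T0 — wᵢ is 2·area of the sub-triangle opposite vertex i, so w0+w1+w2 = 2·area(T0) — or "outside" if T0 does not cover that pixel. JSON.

T0:
  2·area = 56
  edge (11, 12)→(0, 10): d=(-11,-2) top-left  bias=+0
  edge (0, 10)→(6, 6): d=(6,-4) top-left  bias=+0
  edge (6, 6)→(11, 12): d=(5,6) right/bottom  bias=-1
    (2,3)@(5, 7): e=[43,2,11] → #
    (3,3)@(7, 7): e=[47,10,-1] → ·
    (1,4)@(3, 9): e=[17,6,33] → #
    (3,4)@(7, 9): e=[25,22,9] → #
    (4,4)@(9, 9): e=[29,30,-3] → ·
    (1,5)@(3, 11): e=[-5,18,43] → ·
    (2,5)@(5, 11): e=[-1,26,31] → ·
    (3,5)@(7, 11): e=[3,34,19] → #
    (4,5)@(9, 11): e=[7,42,7] → #
    (5,5)@(11, 11): e=[11,50,-5] → ·
  covered (6 px):
    · · · · · · ·
    · · · · · · ·
    · · · · · · ·
    · · # · · · ·
    · # # # · · ·
    · · · # # · ·

Result: "outside"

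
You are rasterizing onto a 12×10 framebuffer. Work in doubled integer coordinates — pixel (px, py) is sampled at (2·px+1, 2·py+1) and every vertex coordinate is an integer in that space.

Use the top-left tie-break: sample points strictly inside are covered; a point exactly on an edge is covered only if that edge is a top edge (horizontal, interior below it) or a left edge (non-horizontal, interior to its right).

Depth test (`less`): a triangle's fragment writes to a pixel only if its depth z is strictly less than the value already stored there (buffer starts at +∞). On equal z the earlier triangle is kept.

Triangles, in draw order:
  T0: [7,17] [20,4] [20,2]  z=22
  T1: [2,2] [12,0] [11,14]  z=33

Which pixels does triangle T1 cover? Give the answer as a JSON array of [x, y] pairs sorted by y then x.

T0:
  2·area = 26  (B↔C swapped to make it positive)
  edge (7, 17)→(20, 2): d=(13,-15) top-left  bias=+0
  edge (20, 2)→(20, 4): d=(0,2) right/bottom  bias=-1
  edge (20, 4)→(7, 17): d=(-13,13) right/bottom  bias=-1
    (11,0)@(23, 1): e=[32,-6,0] → .  [on edge]
    (10,1)@(21, 3): e=[28,-2,0] → .  [on edge]
    (9,2)@(19, 5): e=[24,2,0] → .  [on edge]
    (8,3)@(17, 7): e=[20,6,0] → .  [on edge]
    (7,4)@(15, 9): e=[16,10,0] → .  [on edge]
    (6,5)@(13, 11): e=[12,14,0] → .  [on edge]
    (5,6)@(11, 13): e=[8,18,0] → .  [on edge]
    (4,7)@(9, 15): e=[4,22,0] → .  [on edge]
    (3,8)@(7, 17): e=[0,26,0] → .  [on edge]
    (2,9)@(5, 19): e=[-4,30,0] → .  [on edge]
  covered (0 px):
    . . . . . . . . . . . .
    . . . . . . . . . . . .
    . . . . . . . . . . . .
    . . . . . . . . . . . .
    . . . . . . . . . . . .
    . . . . . . . . . . . .
    . . . . . . . . . . . .
    . . . . . . . . . . . .
    . . . . . . . . . . . .
    . . . . . . . . . . . .
T1:
  2·area = 138
  edge (2, 2)→(12, 0): d=(10,-2) top-left  bias=+0
  edge (12, 0)→(11, 14): d=(-1,14) right/bottom  bias=-1
  edge (11, 14)→(2, 2): d=(-9,-12) top-left  bias=+0
    (3,0)@(7, 1): e=[0,69,69] → X  [on edge]
    (4,0)@(9, 1): e=[4,41,93] → X
    (5,0)@(11, 1): e=[8,13,117] → X
    (6,0)@(13, 1): e=[12,-15,141] → .
    (1,1)@(3, 3): e=[12,123,3] → X
    (2,1)@(5, 3): e=[16,95,27] → X
    (6,1)@(13, 3): e=[32,-17,123] → .
    (1,2)@(3, 5): e=[32,121,-15] → .
    (2,2)@(5, 5): e=[36,93,9] → X
    (6,2)@(13, 5): e=[52,-19,105] → .
    (2,3)@(5, 7): e=[56,91,-9] → .
    (3,3)@(7, 7): e=[60,63,15] → X
  covered (20 px):
    . . . X X X . . . . . .
    . X X X X X . . . . . .
    . . X X X X . . . . . .
    . . . X X X . . . . . .
    . . . . X X . . . . . .
    . . . . X X . . . . . .
    . . . . . X . . . . . .
    . . . . . . . . . . . .
    . . . . . . . . . . . .
    . . . . . . . . . . . .

Final: [[3,0],[4,0],[5,0],[1,1],[2,1],[3,1],[4,1],[5,1],[2,2],[3,2],[4,2],[5,2],[3,3],[4,3],[5,3],[4,4],[5,4],[4,5],[5,5],[5,6]]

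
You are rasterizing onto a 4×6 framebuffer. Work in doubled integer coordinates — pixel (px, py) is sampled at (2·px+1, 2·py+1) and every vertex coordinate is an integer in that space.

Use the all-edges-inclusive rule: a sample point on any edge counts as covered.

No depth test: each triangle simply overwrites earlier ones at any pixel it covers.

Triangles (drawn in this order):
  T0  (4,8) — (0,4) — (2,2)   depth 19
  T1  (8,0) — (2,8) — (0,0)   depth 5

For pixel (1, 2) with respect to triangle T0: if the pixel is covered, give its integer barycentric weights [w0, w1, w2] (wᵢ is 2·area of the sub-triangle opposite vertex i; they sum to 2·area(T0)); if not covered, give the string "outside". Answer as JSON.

T0:
  2·area = 16
  edge (4, 8)→(0, 4): d=(-4,-4) inclusive
  edge (0, 4)→(2, 2): d=(2,-2) inclusive
  edge (2, 2)→(4, 8): d=(2,6) inclusive
    (1,0)@(3, 1): e=[24,0,-8] → .  [on edge]
    (0,1)@(1, 3): e=[8,0,8] → X  [on edge]
    (1,1)@(3, 3): e=[16,4,-4] → .
    (0,2)@(1, 5): e=[0,4,12] → X  [on edge]
    (1,2)@(3, 5): e=[8,8,0] → X  [on edge]
    (2,2)@(5, 5): e=[16,12,-12] → .
    (0,3)@(1, 7): e=[-8,8,16] → .
    (1,3)@(3, 7): e=[0,12,4] → X  [on edge]
    (2,3)@(5, 7): e=[8,16,-8] → .
    (1,4)@(3, 9): e=[-8,16,8] → .
    (2,4)@(5, 9): e=[0,20,-4] → .  [on edge]
    (2,5)@(5, 11): e=[-8,24,0] → .  [on edge]
    (3,5)@(7, 11): e=[0,28,-12] → .  [on edge]
  covered (4 px):
    . . . .
    X . . .
    X X . .
    . X . .
    . . . .
    . . . .
T1:
  2·area = 64
  edge (8, 0)→(2, 8): d=(-6,8) inclusive
  edge (2, 8)→(0, 0): d=(-2,-8) inclusive
  edge (0, 0)→(8, 0): d=(8,0) inclusive
    (0,0)@(1, 1): e=[50,6,8] → X
    (1,0)@(3, 1): e=[34,22,8] → X
    (2,0)@(5, 1): e=[18,38,8] → X
    (3,0)@(7, 1): e=[2,54,8] → X
    (0,1)@(1, 3): e=[38,2,24] → X
    (3,1)@(7, 3): e=[-10,50,24] → .
    (0,2)@(1, 5): e=[26,-2,40] → .
    (1,2)@(3, 5): e=[10,14,40] → X
    (2,2)@(5, 5): e=[-6,30,40] → .
    (1,3)@(3, 7): e=[-2,10,56] → .
  covered (8 px):
    X X X X
    X X X .
    . X . .
    . . . .
    . . . .
    . . . .

Final: [8,0,8]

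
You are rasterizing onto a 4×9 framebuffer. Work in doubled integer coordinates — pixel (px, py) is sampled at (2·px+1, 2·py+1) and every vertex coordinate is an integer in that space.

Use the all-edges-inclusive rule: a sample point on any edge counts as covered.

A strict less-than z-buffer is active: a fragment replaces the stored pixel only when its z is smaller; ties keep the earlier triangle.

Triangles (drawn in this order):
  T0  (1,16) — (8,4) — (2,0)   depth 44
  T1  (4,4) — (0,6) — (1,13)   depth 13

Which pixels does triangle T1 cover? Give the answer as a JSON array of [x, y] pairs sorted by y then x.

T0:
  2·area = 100  (B↔C swapped to make it positive)
  edge (1, 16)→(2, 0): d=(1,-16) inclusive
  edge (2, 0)→(8, 4): d=(6,4) inclusive
  edge (8, 4)→(1, 16): d=(-7,12) inclusive
    (1,0)@(3, 1): e=[17,2,81] → #
    (2,0)@(5, 1): e=[49,-6,57] → ·
    (1,1)@(3, 3): e=[19,14,67] → #
    (2,1)@(5, 3): e=[51,6,43] → #
    (3,1)@(7, 3): e=[83,-2,19] → ·
    (1,2)@(3, 5): e=[21,26,53] → #
    (3,2)@(7, 5): e=[85,10,5] → #
    (1,3)@(3, 7): e=[23,38,39] → #
    (3,3)@(7, 7): e=[87,22,-9] → ·
    (1,4)@(3, 9): e=[25,50,25] → #
    (3,4)@(7, 9): e=[89,34,-23] → ·
    (1,5)@(3, 11): e=[27,62,11] → #
  covered (11 px):
    · # · ·
    · # # ·
    · # # #
    · # # ·
    · # # ·
    · # · ·
    · · · ·
    · · · ·
    · · · ·
T1:
  2·area = 30  (B↔C swapped to make it positive)
  edge (4, 4)→(1, 13): d=(-3,9) inclusive
  edge (1, 13)→(0, 6): d=(-1,-7) inclusive
  edge (0, 6)→(4, 4): d=(4,-2) inclusive
    (2,0)@(5, 1): e=[0,40,-10] → ·  [on edge]
    (1,2)@(3, 5): e=[6,22,2] → #
    (2,2)@(5, 5): e=[-12,36,6] → ·
    (0,3)@(1, 7): e=[18,6,6] → #
    (1,3)@(3, 7): e=[0,20,10] → #  [on edge]
    (2,3)@(5, 7): e=[-18,34,14] → ·
    (0,4)@(1, 9): e=[12,4,14] → #
    (1,4)@(3, 9): e=[-6,18,18] → ·
    (0,5)@(1, 11): e=[6,2,22] → #
    (1,5)@(3, 11): e=[-12,16,26] → ·
    (0,6)@(1, 13): e=[0,0,30] → #  [on edge]
    (1,6)@(3, 13): e=[-18,14,34] → ·
  covered (6 px):
    · · · ·
    · · · ·
    · # · ·
    # # · ·
    # · · ·
    # · · ·
    # · · ·
    · · · ·
    · · · ·

Result: [[1,2],[0,3],[1,3],[0,4],[0,5],[0,6]]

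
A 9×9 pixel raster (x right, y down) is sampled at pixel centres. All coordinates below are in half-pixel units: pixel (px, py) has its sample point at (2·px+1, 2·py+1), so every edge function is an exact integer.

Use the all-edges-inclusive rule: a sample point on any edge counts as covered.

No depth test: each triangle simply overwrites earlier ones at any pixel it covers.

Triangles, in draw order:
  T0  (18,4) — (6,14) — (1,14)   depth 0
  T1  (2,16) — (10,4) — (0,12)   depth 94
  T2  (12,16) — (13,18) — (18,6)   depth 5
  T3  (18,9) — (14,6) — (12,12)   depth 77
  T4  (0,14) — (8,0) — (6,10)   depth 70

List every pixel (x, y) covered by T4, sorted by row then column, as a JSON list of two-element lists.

T0:
  2·area = 50
  edge (18, 4)→(6, 14): d=(-12,10) inclusive
  edge (6, 14)→(1, 14): d=(-5,0) inclusive
  edge (1, 14)→(18, 4): d=(17,-10) inclusive
    (6,3)@(13, 7): e=[14,35,1] → #
    (7,3)@(15, 7): e=[-6,35,21] → ·
    (5,4)@(11, 9): e=[10,25,15] → #
    (6,4)@(13, 9): e=[-10,25,35] → ·
    (3,5)@(7, 11): e=[26,15,9] → #
    (4,5)@(9, 11): e=[6,15,29] → #
    (5,5)@(11, 11): e=[-14,15,49] → ·
    (1,6)@(3, 13): e=[42,5,3] → #
    (2,6)@(5, 13): e=[22,5,23] → #
    (4,6)@(9, 13): e=[-18,5,63] → ·
    (1,7)@(3, 15): e=[18,-5,37] → ·
    (2,7)@(5, 15): e=[-2,-5,57] → ·
  covered (7 px):
    · · · · · · · · ·
    · · · · · · · · ·
    · · · · · · · · ·
    · · · · · · # · ·
    · · · · · # · · ·
    · · · # # · · · ·
    · # # # · · · · ·
    · · · · · · · · ·
    · · · · · · · · ·
T1:
  2·area = 56  (B↔C swapped to make it positive)
  edge (2, 16)→(0, 12): d=(-2,-4) inclusive
  edge (0, 12)→(10, 4): d=(10,-8) inclusive
  edge (10, 4)→(2, 16): d=(-8,12) inclusive
    (4,2)@(9, 5): e=[50,2,4] → #
    (5,2)@(11, 5): e=[58,18,-20] → ·
    (3,3)@(7, 7): e=[38,6,12] → #
    (4,3)@(9, 7): e=[46,22,-12] → ·
    (2,4)@(5, 9): e=[26,10,20] → #
    (3,4)@(7, 9): e=[34,26,-4] → ·
    (1,5)@(3, 11): e=[14,14,28] → #
    (3,5)@(7, 11): e=[30,46,-20] → ·
    (0,6)@(1, 13): e=[2,18,36] → #
    (2,6)@(5, 13): e=[18,50,-12] → ·
    (0,7)@(1, 15): e=[-2,38,20] → ·
    (1,7)@(3, 15): e=[6,54,-4] → ·
  covered (7 px):
    · · · · · · · · ·
    · · · · · · · · ·
    · · · · # · · · ·
    · · · # · · · · ·
    · · # · · · · · ·
    · # # · · · · · ·
    # # · · · · · · ·
    · · · · · · · · ·
    · · · · · · · · ·
T2:
  2·area = 22  (B↔C swapped to make it positive)
  edge (12, 16)→(18, 6): d=(6,-10) inclusive
  edge (18, 6)→(13, 18): d=(-5,12) inclusive
  edge (13, 18)→(12, 16): d=(-1,-2) inclusive
    (7,5)@(15, 11): e=[0,11,11] → #  [on edge]
    (8,5)@(17, 11): e=[20,-13,15] → ·
    (7,6)@(15, 13): e=[12,1,9] → #
    (8,6)@(17, 13): e=[32,-23,13] → ·
    (6,7)@(13, 15): e=[4,15,3] → #
    (7,7)@(15, 15): e=[24,-9,7] → ·
    (6,8)@(13, 17): e=[16,5,1] → #
    (7,8)@(15, 17): e=[36,-19,5] → ·
  covered (4 px):
    · · · · · · · · ·
    · · · · · · · · ·
    · · · · · · · · ·
    · · · · · · · · ·
    · · · · · · · · ·
    · · · · · · · # ·
    · · · · · · · # ·
    · · · · · · # · ·
    · · · · · · # · ·
T3:
  2·area = 30  (B↔C swapped to make it positive)
  edge (18, 9)→(12, 12): d=(-6,3) inclusive
  edge (12, 12)→(14, 6): d=(2,-6) inclusive
  edge (14, 6)→(18, 9): d=(4,3) inclusive
    (7,1)@(15, 3): e=[45,0,-15] → ·  [on edge]
    (7,3)@(15, 7): e=[21,8,1] → #
    (8,3)@(17, 7): e=[15,20,-5] → ·
    (6,4)@(13, 9): e=[15,0,15] → #  [on edge]
    (8,4)@(17, 9): e=[3,24,3] → #
    (6,5)@(13, 11): e=[3,4,23] → #
    (7,5)@(15, 11): e=[-3,16,17] → ·
    (8,5)@(17, 11): e=[-9,28,11] → ·
    (6,6)@(13, 13): e=[-9,8,31] → ·
    (5,7)@(11, 15): e=[-15,0,45] → ·  [on edge]
  covered (5 px):
    · · · · · · · · ·
    · · · · · · · · ·
    · · · · · · · · ·
    · · · · · · · # ·
    · · · · · · # # #
    · · · · · · # · ·
    · · · · · · · · ·
    · · · · · · · · ·
    · · · · · · · · ·
T4:
  2·area = 52
  edge (0, 14)→(8, 0): d=(8,-14) inclusive
  edge (8, 0)→(6, 10): d=(-2,10) inclusive
  edge (6, 10)→(0, 14): d=(-6,4) inclusive
    (3,1)@(7, 3): e=[10,4,38] → #
    (4,1)@(9, 3): e=[38,-16,30] → ·
    (3,2)@(7, 5): e=[26,0,26] → #  [on edge]
    (4,2)@(9, 5): e=[54,-20,18] → ·
    (2,3)@(5, 7): e=[14,16,22] → #
    (3,3)@(7, 7): e=[42,-4,14] → ·
    (1,4)@(3, 9): e=[2,32,18] → #
    (3,4)@(7, 9): e=[58,-8,2] → ·
    (1,5)@(3, 11): e=[18,28,6] → #
    (2,5)@(5, 11): e=[46,8,-2] → ·
    (0,6)@(1, 13): e=[6,44,2] → #
    (1,6)@(3, 13): e=[34,24,-6] → ·
    (2,7)@(5, 15): e=[78,0,-26] → ·  [on edge]
  covered (7 px):
    · · · · · · · · ·
    · · · # · · · · ·
    · · · # · · · · ·
    · · # · · · · · ·
    · # # · · · · · ·
    · # · · · · · · ·
    # · · · · · · · ·
    · · · · · · · · ·
    · · · · · · · · ·

Result: [[3,1],[3,2],[2,3],[1,4],[2,4],[1,5],[0,6]]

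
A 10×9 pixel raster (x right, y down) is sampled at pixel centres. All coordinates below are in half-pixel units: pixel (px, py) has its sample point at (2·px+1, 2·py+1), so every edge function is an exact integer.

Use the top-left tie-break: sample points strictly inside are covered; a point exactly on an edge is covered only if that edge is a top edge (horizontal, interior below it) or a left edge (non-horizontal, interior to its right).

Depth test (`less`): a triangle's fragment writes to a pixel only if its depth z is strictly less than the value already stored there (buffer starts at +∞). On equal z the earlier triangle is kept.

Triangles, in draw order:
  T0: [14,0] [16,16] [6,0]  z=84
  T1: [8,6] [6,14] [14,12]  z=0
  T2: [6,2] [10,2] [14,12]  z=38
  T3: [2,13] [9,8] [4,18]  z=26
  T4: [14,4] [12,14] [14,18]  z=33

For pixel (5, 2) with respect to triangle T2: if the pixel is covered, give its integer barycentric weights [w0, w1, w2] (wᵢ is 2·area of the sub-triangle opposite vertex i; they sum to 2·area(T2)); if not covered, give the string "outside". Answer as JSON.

T0:
  2·area = 128
  edge (14, 0)→(16, 16): d=(2,16) right/bottom  bias=-1
  edge (16, 16)→(6, 0): d=(-10,-16) top-left  bias=+0
  edge (6, 0)→(14, 0): d=(8,0) top-left  bias=+0
    (3,0)@(7, 1): e=[114,6,8] → X
    (4,0)@(9, 1): e=[82,38,8] → X
    (5,0)@(11, 1): e=[50,70,8] → X
    (6,0)@(13, 1): e=[18,102,8] → X
    (7,0)@(15, 1): e=[-14,134,8] → .
    (3,1)@(7, 3): e=[118,-14,24] → .
    (4,1)@(9, 3): e=[86,18,24] → X
    (7,1)@(15, 3): e=[-10,114,24] → .
    (4,2)@(9, 5): e=[90,-2,40] → .
    (5,2)@(11, 5): e=[58,30,40] → X
    (7,2)@(15, 5): e=[-6,94,40] → .
    (5,3)@(11, 7): e=[62,10,56] → X
  covered (16 px):
    . . . X X X X . . .
    . . . . X X X . . .
    . . . . . X X . . .
    . . . . . X X . . .
    . . . . . . X X . .
    . . . . . . X X . .
    . . . . . . . X . .
    . . . . . . . . . .
    . . . . . . . . . .
T1:
  2·area = 60  (B↔C swapped to make it positive)
  edge (8, 6)→(14, 12): d=(6,6) right/bottom  bias=-1
  edge (14, 12)→(6, 14): d=(-8,2) right/bottom  bias=-1
  edge (6, 14)→(8, 6): d=(2,-8) top-left  bias=+0
    (1,0)@(3, 1): e=[0,110,-50] → .  [on edge]
    (2,1)@(5, 3): e=[0,90,-30] → .  [on edge]
    (3,2)@(7, 5): e=[0,70,-10] → .  [on edge]
    (4,3)@(9, 7): e=[0,50,10] → .  [on edge]
    (4,4)@(9, 9): e=[12,34,14] → X
    (5,4)@(11, 9): e=[0,30,30] → .  [on edge]
    (3,5)@(7, 11): e=[36,22,2] → X
    (5,5)@(11, 11): e=[12,14,34] → X
    (6,5)@(13, 11): e=[0,10,50] → .  [on edge]
    (3,6)@(7, 13): e=[48,6,6] → X
    (5,6)@(11, 13): e=[24,-2,38] → .
    (7,6)@(15, 13): e=[0,-10,70] → .  [on edge]
    (8,7)@(17, 15): e=[0,-30,90] → .  [on edge]
    (9,8)@(19, 17): e=[0,-50,110] → .  [on edge]
  covered (6 px):
    . . . . . . . . . .
    . . . . . . . . . .
    . . . . . . . . . .
    . . . . . . . . . .
    . . . . X . . . . .
    . . . X X X . . . .
    . . . X X . . . . .
    . . . . . . . . . .
    . . . . . . . . . .
T2:
  2·area = 40
  edge (6, 2)→(10, 2): d=(4,0) top-left  bias=+0
  edge (10, 2)→(14, 12): d=(4,10) right/bottom  bias=-1
  edge (14, 12)→(6, 2): d=(-8,-10) top-left  bias=+0
    (3,1)@(7, 3): e=[4,34,2] → X
    (4,1)@(9, 3): e=[4,14,22] → X
    (5,1)@(11, 3): e=[4,-6,42] → .
    (3,2)@(7, 5): e=[12,42,-14] → .
    (4,2)@(9, 5): e=[12,22,6] → X
    (5,2)@(11, 5): e=[12,2,26] → X
    (6,2)@(13, 5): e=[12,-18,46] → .
    (4,3)@(9, 7): e=[20,30,-10] → .
    (5,3)@(11, 7): e=[20,10,10] → X
    (6,3)@(13, 7): e=[20,-10,30] → .
    (5,4)@(11, 9): e=[28,18,-6] → .
  covered (5 px):
    . . . . . . . . . .
    . . . X X . . . . .
    . . . . X X . . . .
    . . . . . X . . . .
    . . . . . . . . . .
    . . . . . . . . . .
    . . . . . . . . . .
    . . . . . . . . . .
    . . . . . . . . . .
T3:
  2·area = 45
  edge (2, 13)→(9, 8): d=(7,-5) top-left  bias=+0
  edge (9, 8)→(4, 18): d=(-5,10) right/bottom  bias=-1
  edge (4, 18)→(2, 13): d=(-2,-5) top-left  bias=+0
    (2,5)@(5, 11): e=[1,25,19] → X
    (3,5)@(7, 11): e=[11,5,29] → X
    (4,5)@(9, 11): e=[21,-15,39] → .
    (1,6)@(3, 13): e=[5,35,5] → X
    (3,6)@(7, 13): e=[25,-5,25] → .
    (1,7)@(3, 15): e=[19,25,1] → X
    (3,7)@(7, 15): e=[39,-15,21] → .
    (1,8)@(3, 17): e=[33,15,-3] → .
    (2,8)@(5, 17): e=[43,-5,7] → .
  covered (6 px):
    . . . . . . . . . .
    . . . . . . . . . .
    . . . . . . . . . .
    . . . . . . . . . .
    . . . . . . . . . .
    . . X X . . . . . .
    . X X . . . . . . .
    . X X . . . . . . .
    . . . . . . . . . .
T4:
  2·area = 28  (B↔C swapped to make it positive)
  edge (14, 4)→(14, 18): d=(0,14) right/bottom  bias=-1
  edge (14, 18)→(12, 14): d=(-2,-4) top-left  bias=+0
  edge (12, 14)→(14, 4): d=(2,-10) top-left  bias=+0
    (6,4)@(13, 9): e=[14,14,0] → X  [on edge]
    (7,4)@(15, 9): e=[-14,22,20] → .
    (6,5)@(13, 11): e=[14,10,4] → X
    (7,5)@(15, 11): e=[-14,18,24] → .
    (6,6)@(13, 13): e=[14,6,8] → X
    (7,6)@(15, 13): e=[-14,14,28] → .
    (6,7)@(13, 15): e=[14,2,12] → X
    (7,7)@(15, 15): e=[-14,10,32] → .
    (6,8)@(13, 17): e=[14,-2,16] → .
  covered (4 px):
    . . . . . . . . . .
    . . . . . . . . . .
    . . . . . . . . . .
    . . . . . . . . . .
    . . . . . . X . . .
    . . . . . . X . . .
    . . . . . . X . . .
    . . . . . . X . . .
    . . . . . . . . . .

Result: [2,26,12]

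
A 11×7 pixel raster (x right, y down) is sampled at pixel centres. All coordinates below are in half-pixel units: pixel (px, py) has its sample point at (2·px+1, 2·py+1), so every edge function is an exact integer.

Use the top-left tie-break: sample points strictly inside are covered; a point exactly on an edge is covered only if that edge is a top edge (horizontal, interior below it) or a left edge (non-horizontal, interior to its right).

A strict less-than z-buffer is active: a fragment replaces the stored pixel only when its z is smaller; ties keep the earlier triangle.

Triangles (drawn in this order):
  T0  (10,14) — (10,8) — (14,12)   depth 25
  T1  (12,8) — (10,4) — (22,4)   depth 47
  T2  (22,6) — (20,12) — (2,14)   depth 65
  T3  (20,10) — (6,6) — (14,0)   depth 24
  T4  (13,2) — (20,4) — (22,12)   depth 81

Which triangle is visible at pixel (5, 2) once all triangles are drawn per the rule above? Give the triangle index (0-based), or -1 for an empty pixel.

T0:
  2·area = 24
  edge (10, 14)→(10, 8): d=(0,-6) top-left  bias=+0
  edge (10, 8)→(14, 12): d=(4,4) right/bottom  bias=-1
  edge (14, 12)→(10, 14): d=(-4,2) right/bottom  bias=-1
    (1,0)@(3, 1): e=[-42,0,66] → .  [on edge]
    (2,1)@(5, 3): e=[-30,0,54] → .  [on edge]
    (3,2)@(7, 5): e=[-18,0,42] → .  [on edge]
    (4,3)@(9, 7): e=[-6,0,30] → .  [on edge]
    (5,4)@(11, 9): e=[6,0,18] → .  [on edge]
    (5,5)@(11, 11): e=[6,8,10] → X
    (6,5)@(13, 11): e=[18,0,6] → .  [on edge]
    (5,6)@(11, 13): e=[6,16,2] → X
    (6,6)@(13, 13): e=[18,8,-2] → .
    (7,6)@(15, 13): e=[30,0,-6] → .  [on edge]
  covered (2 px):
    . . . . . . . . . . .
    . . . . . . . . . . .
    . . . . . . . . . . .
    . . . . . . . . . . .
    . . . . . . . . . . .
    . . . . . X . . . . .
    . . . . . X . . . . .
T1:
  2·area = 48
  edge (12, 8)→(10, 4): d=(-2,-4) top-left  bias=+0
  edge (10, 4)→(22, 4): d=(12,0) top-left  bias=+0
  edge (22, 4)→(12, 8): d=(-10,4) right/bottom  bias=-1
    (5,2)@(11, 5): e=[2,12,34] → X
    (6,2)@(13, 5): e=[10,12,26] → X
    (7,2)@(15, 5): e=[18,12,18] → X
    (8,2)@(17, 5): e=[26,12,10] → X
    (9,2)@(19, 5): e=[34,12,2] → X
    (10,2)@(21, 5): e=[42,12,-6] → .
    (5,3)@(11, 7): e=[-2,36,14] → .
    (6,3)@(13, 7): e=[6,36,6] → X
    (7,3)@(15, 7): e=[14,36,-2] → .
    (8,3)@(17, 7): e=[22,36,-10] → .
    (9,3)@(19, 7): e=[30,36,-18] → .
    (6,4)@(13, 9): e=[2,60,-14] → .
  covered (6 px):
    . . . . . . . . . . .
    . . . . . . . . . . .
    . . . . . X X X X X .
    . . . . . . X . . . .
    . . . . . . . . . . .
    . . . . . . . . . . .
    . . . . . . . . . . .
T2:
  2·area = 104
  edge (22, 6)→(20, 12): d=(-2,6) right/bottom  bias=-1
  edge (20, 12)→(2, 14): d=(-18,2) right/bottom  bias=-1
  edge (2, 14)→(22, 6): d=(20,-8) top-left  bias=+0
    (10,3)@(21, 7): e=[4,88,12] → X
    (7,4)@(15, 9): e=[36,64,4] → X
    (8,4)@(17, 9): e=[24,60,20] → X
    (9,4)@(19, 9): e=[12,56,36] → X
    (10,4)@(21, 9): e=[0,52,52] → .  [on edge]
    (5,5)@(11, 11): e=[56,36,12] → X
    (6,5)@(13, 11): e=[44,32,28] → X
    (10,5)@(21, 11): e=[-4,16,92] → .
    (2,6)@(5, 13): e=[88,12,4] → X
    (3,6)@(7, 13): e=[76,8,20] → X
    (4,6)@(9, 13): e=[64,4,36] → X
    (5,6)@(11, 13): e=[52,0,52] → .  [on edge]
  covered (12 px):
    . . . . . . . . . . .
    . . . . . . . . . . .
    . . . . . . . . . . .
    . . . . . . . . . . X
    . . . . . . . X X X .
    . . . . . X X X X X .
    . . X X X . . . . . .
T3:
  2·area = 116
  edge (20, 10)→(6, 6): d=(-14,-4) top-left  bias=+0
  edge (6, 6)→(14, 0): d=(8,-6) top-left  bias=+0
  edge (14, 0)→(20, 10): d=(6,10) right/bottom  bias=-1
    (6,0)@(13, 1): e=[98,2,16] → X
    (7,0)@(15, 1): e=[106,14,-4] → .
    (5,1)@(11, 3): e=[62,6,48] → X
    (7,1)@(15, 3): e=[78,30,8] → X
    (8,1)@(17, 3): e=[86,42,-12] → .
    (4,2)@(9, 5): e=[26,10,80] → X
    (8,2)@(17, 5): e=[58,58,0] → .  [on edge]
    (4,3)@(9, 7): e=[-2,26,92] → .
    (5,3)@(11, 7): e=[6,38,72] → X
    (8,3)@(17, 7): e=[30,74,12] → X
    (9,3)@(19, 7): e=[38,86,-8] → .
    (5,4)@(11, 9): e=[-22,54,84] → .
  covered (14 px):
    . . . . . . X . . . .
    . . . . . X X X . . .
    . . . . X X X X . . .
    . . . . . X X X X . .
    . . . . . . . . X X .
    . . . . . . . . . . .
    . . . . . . . . . . .
T4:
  2·area = 52
  edge (13, 2)→(20, 4): d=(7,2) right/bottom  bias=-1
  edge (20, 4)→(22, 12): d=(2,8) right/bottom  bias=-1
  edge (22, 12)→(13, 2): d=(-9,-10) top-left  bias=+0
    (7,1)@(15, 3): e=[3,38,11] → X
    (8,1)@(17, 3): e=[-1,22,31] → .
    (7,2)@(15, 5): e=[17,42,-7] → .
    (8,2)@(17, 5): e=[13,26,13] → X
    (9,2)@(19, 5): e=[9,10,33] → X
    (10,2)@(21, 5): e=[5,-6,53] → .
    (8,3)@(17, 7): e=[27,30,-5] → .
    (9,3)@(19, 7): e=[23,14,15] → X
    (10,3)@(21, 7): e=[19,-2,35] → .
    (9,4)@(19, 9): e=[37,18,-3] → .
    (10,4)@(21, 9): e=[33,2,17] → X
    (10,5)@(21, 11): e=[47,6,-1] → .
  covered (5 px):
    . . . . . . . . . . .
    . . . . . . . X . . .
    . . . . . . . . X X .
    . . . . . . . . . X .
    . . . . . . . . . . X
    . . . . . . . . . . .
    . . . . . . . . . . .

Z-buffer (winner per pixel, '.' = empty):
  . . . . . . 3 . . . .
  . . . . . 3 3 3 . . .
  . . . . 3 3 3 3 1 1 .
  . . . . . 3 3 3 3 4 2
  . . . . . . . 2 3 3 4
  . . . . . 0 2 2 2 2 .
  . . 2 2 2 0 . . . . .

Answer: 3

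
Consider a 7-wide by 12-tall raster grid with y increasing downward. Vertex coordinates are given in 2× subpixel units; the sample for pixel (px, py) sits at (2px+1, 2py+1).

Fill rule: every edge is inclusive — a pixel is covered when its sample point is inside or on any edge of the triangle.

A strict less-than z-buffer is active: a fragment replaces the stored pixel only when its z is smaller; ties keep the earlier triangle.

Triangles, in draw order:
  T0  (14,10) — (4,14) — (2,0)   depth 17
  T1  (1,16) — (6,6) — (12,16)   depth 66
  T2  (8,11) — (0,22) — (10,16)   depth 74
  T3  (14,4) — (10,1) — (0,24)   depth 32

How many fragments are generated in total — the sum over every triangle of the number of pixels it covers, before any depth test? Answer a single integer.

T0:
  2·area = 148
  edge (14, 10)→(4, 14): d=(-10,4) inclusive
  edge (4, 14)→(2, 0): d=(-2,-14) inclusive
  edge (2, 0)→(14, 10): d=(12,10) inclusive
    (1,0)@(3, 1): e=[134,12,2] → X
    (2,0)@(5, 1): e=[126,40,-18] → .
    (1,1)@(3, 3): e=[114,8,26] → X
    (2,1)@(5, 3): e=[106,36,6] → X
    (3,1)@(7, 3): e=[98,64,-14] → .
    (1,2)@(3, 5): e=[94,4,50] → X
    (3,2)@(7, 5): e=[78,60,10] → X
    (4,2)@(9, 5): e=[70,88,-10] → .
    (1,3)@(3, 7): e=[74,0,74] → X  [on edge]
    (4,3)@(9, 7): e=[50,84,14] → X
    (5,3)@(11, 7): e=[42,112,-6] → .
    (1,4)@(3, 9): e=[54,-4,98] → .
    (2,10)@(5, 21): e=[-74,0,222] → .  [on edge]
  covered (19 px):
    . X . . . . .
    . X X . . . .
    . X X X . . .
    . X X X X . .
    . . X X X X .
    . . X X X X .
    . . X . . . .
    . . . . . . .
    . . . . . . .
    . . . . . . .
    . . . . . . .
    . . . . . . .
T1:
  2·area = 110
  edge (1, 16)→(6, 6): d=(5,-10) inclusive
  edge (6, 6)→(12, 16): d=(6,10) inclusive
  edge (12, 16)→(1, 16): d=(-11,0) inclusive
    (1,0)@(3, 1): e=[-55,0,165] → .  [on edge]
    (2,4)@(5, 9): e=[5,28,77] → X
    (3,4)@(7, 9): e=[25,8,77] → X
    (4,4)@(9, 9): e=[45,-12,77] → .
    (2,5)@(5, 11): e=[15,40,55] → X
    (4,5)@(9, 11): e=[55,0,55] → X  [on edge]
    (5,5)@(11, 11): e=[75,-20,55] → .
    (1,6)@(3, 13): e=[5,72,33] → X
    (5,6)@(11, 13): e=[85,-8,33] → .
    (1,7)@(3, 15): e=[15,84,11] → X
    (5,7)@(11, 15): e=[95,4,11] → X
    (6,7)@(13, 15): e=[115,-16,11] → .
  covered (14 px):
    . . . . . . .
    . . . . . . .
    . . . . . . .
    . . . . . . .
    . . X X . . .
    . . X X X . .
    . X X X X . .
    . X X X X X .
    . . . . . . .
    . . . . . . .
    . . . . . . .
    . . . . . . .
T2:
  2·area = 62  (B↔C swapped to make it positive)
  edge (8, 11)→(10, 16): d=(2,5) inclusive
  edge (10, 16)→(0, 22): d=(-10,6) inclusive
  edge (0, 22)→(8, 11): d=(8,-11) inclusive
    (3,6)@(7, 13): e=[9,48,5] → X
    (4,6)@(9, 13): e=[-1,36,27] → .
    (3,7)@(7, 15): e=[13,28,21] → X
    (4,7)@(9, 15): e=[3,16,43] → X
    (5,7)@(11, 15): e=[-7,4,65] → .
    (2,8)@(5, 17): e=[27,20,15] → X
    (4,8)@(9, 17): e=[7,-4,59] → .
    (1,9)@(3, 19): e=[41,12,9] → X
    (2,9)@(5, 19): e=[31,0,31] → X  [on edge]
    (3,9)@(7, 19): e=[21,-12,53] → .
    (0,10)@(1, 21): e=[55,4,3] → X
    (1,10)@(3, 21): e=[45,-8,25] → .
  covered (8 px):
    . . . . . . .
    . . . . . . .
    . . . . . . .
    . . . . . . .
    . . . . . . .
    . . . . . . .
    . . . X . . .
    . . . X X . .
    . . X X . . .
    . X X . . . .
    X . . . . . .
    . . . . . . .
T3:
  2·area = 122  (B↔C swapped to make it positive)
  edge (14, 4)→(0, 24): d=(-14,20) inclusive
  edge (0, 24)→(10, 1): d=(10,-23) inclusive
  edge (10, 1)→(14, 4): d=(4,3) inclusive
    (5,1)@(11, 3): e=[74,43,5] → X
    (6,1)@(13, 3): e=[34,89,-1] → .
    (4,2)@(9, 5): e=[86,17,19] → X
    (6,2)@(13, 5): e=[6,109,7] → X
    (4,3)@(9, 7): e=[58,37,27] → X
    (6,3)@(13, 7): e=[-22,129,15] → .
    (3,4)@(7, 9): e=[70,11,41] → X
    (5,4)@(11, 9): e=[-10,103,29] → .
    (3,5)@(7, 11): e=[42,31,49] → X
    (5,5)@(11, 11): e=[-38,123,37] → .
    (2,6)@(5, 13): e=[54,5,63] → X
    (4,6)@(9, 13): e=[-26,97,51] → .
  covered (14 px):
    . . . . . . .
    . . . . . X .
    . . . . X X X
    . . . . X X .
    . . . X X . .
    . . . X X . .
    . . X X . . .
    . . X . . . .
    . . . . . . .
    . X . . . . .
    . . . . . . .
    . . . . . . .

Answer: 55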